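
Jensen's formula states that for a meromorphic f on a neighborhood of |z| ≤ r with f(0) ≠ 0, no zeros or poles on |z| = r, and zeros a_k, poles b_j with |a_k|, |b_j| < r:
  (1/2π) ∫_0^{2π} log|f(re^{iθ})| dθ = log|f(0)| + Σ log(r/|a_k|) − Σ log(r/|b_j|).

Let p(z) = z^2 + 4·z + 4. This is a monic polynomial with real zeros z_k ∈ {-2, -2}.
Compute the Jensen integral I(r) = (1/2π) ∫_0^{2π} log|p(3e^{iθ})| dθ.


Zeros: -2, -2; r = 3.
Inside |z| < r: -2, -2. Outside (|z| ≥ r): ∅.
p(0) = 4, so log|p(0)| = log(4) = 1.3863.
Apply Jensen: I(r) = log|p(0)| + Σ_k log(r/|z_k|), summed over zeros inside |z| < r.
  log(r/|z_k|) for z_k = -2: log(3/2) = 0.4055
  log(r/|z_k|) for z_k = -2: log(3/2) = 0.4055
Sum over inside zeros: 0.8109.
I(r) = log|p(0)| + (inside sum) = 1.3863 + 0.8109 = 2.1972.
Closed form (all zeros inside, monic): I(r) = n·log(r) = 2·log(3) = 2.1972. ✓

I(r) ≈ 2.1972.


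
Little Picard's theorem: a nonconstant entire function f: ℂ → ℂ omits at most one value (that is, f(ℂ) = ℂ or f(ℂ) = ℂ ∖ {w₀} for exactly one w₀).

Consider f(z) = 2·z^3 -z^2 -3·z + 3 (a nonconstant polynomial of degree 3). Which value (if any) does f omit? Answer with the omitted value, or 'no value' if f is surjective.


Little Picard bounds the complement of f(ℂ) to at most one point.
For every w ∈ ℂ, the equation p(z) − w = 0 is a nonconstant polynomial in z and hence has at least one root by the fundamental theorem of algebra. So p is surjective onto ℂ, omitting no value.

Omitted value: no value.


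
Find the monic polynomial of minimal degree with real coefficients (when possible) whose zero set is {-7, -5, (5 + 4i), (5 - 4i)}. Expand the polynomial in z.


The polynomial is p(z) = ∏_{α ∈ S} (z − α), where S = {-7, -5, (5 + 4i), (5 - 4i)}.
Expanding the product yields: p(z) = z^4 + 2·z^3 -44·z^2 + 142·z + 1435.
Note conjugate pairs combine to real quadratics: (z − (5+4i))(z − (5−4i)) = z² − 10z + 41.
The resulting polynomial has degree 4 and real coefficients as required.

p(z) = z^4 + 2·z^3 -44·z^2 + 142·z + 1435.


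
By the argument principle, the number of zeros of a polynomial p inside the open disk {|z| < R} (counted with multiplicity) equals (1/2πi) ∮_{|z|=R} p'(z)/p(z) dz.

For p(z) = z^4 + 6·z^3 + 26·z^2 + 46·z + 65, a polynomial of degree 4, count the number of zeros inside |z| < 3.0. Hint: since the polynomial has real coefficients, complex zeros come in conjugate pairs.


The zeros of p are: (-2 + 3i), (-2 - 3i), (-1 + 2i), (-1 - 2i).
Their magnitudes are: 3.606, 3.606, 2.236, 2.236.
Zeros with |z| < R = 3.0: (-1 + 2i), (-1 - 2i).
Count = 2.
By the argument principle, (1/2πi) ∮_{|z|=R} p'(z)/p(z) dz equals exactly this count.

Number of zeros inside |z| < 3.0: 2.


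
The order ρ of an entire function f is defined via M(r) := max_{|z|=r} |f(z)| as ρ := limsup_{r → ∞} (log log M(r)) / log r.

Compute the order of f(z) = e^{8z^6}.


|e^{8z^6}| = e^{Re(8·z^6) + 0} ≤ e^{8|z|^6 + 0} = e^{8r^6 + 0} on |z| = r, so ρ ≤ 6. Choosing z on |z|=r so that 8·z^6 is real positive (always possible by picking arg z appropriately) gives |f(z)| = e^{8r^6 + 0}, matching the bound. The additive constant 0 does not affect log log M(r) ~ 6·log r. Hence ρ = 6.
Therefore ρ = 6.

Order ρ = 6.


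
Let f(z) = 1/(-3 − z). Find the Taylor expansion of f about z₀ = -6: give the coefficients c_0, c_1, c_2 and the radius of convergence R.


Let w = z − z₀, so z = z₀ + w.
Then -3 − z = -3 − (z₀ + w) = (-3 − z₀) − w = 3 − w.
f(z) = 1/(3 − w) = (1/(3)) · 1/(1 − w/(3)) = Σ_{n≥0} w^n / (3)^(n+1).
So c_n = 1/(3)^(n+1):
  c_0 = 1/(3)^1 = 1/3.
  c_1 = 1/(3)^2 = 1/9.
  c_2 = 1/(3)^3 = 1/27.
The series is valid for |w/d| < 1, i.e. |z − z₀| < |d|.
Radius of convergence: R = |-3 − z₀| = |3| = 3 (distance from z₀ to the singularity z = -3).

c_0 = 1/3, c_1 = 1/9, c_2 = 1/27; R = 3.


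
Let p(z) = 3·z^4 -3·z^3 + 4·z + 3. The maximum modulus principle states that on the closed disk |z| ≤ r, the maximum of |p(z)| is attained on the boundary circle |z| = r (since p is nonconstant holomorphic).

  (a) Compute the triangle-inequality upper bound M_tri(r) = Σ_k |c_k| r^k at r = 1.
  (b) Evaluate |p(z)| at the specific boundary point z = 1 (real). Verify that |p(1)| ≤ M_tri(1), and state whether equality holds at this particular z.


Coefficients: c_0 = 3, c_1 = 4, c_2 = 0, c_3 = -3, c_4 = 3. Radius r = 1.
Part (a). Triangle bound: M_tri(r) = Σ_k |c_k| r^k
  = |3|·1^0 + |4|·1^1 + |0|·1^2 + |-3|·1^3 + |3|·1^4
  = 3 + 4 + 0 + 3 + 3 = 13.
This bounds M(r) := max_{|z|=r} |p(z)| from above; equality holds iff all terms c_k z^k can be made to align in phase at a single z on |z|=r.
Part (b). At z = 1 (real, on the circle |z| = r):
  p(1) = (3)·1^0 + (4)·1^1 + (0)·1^2 + (-3)·1^3 + (3)·1^4 = 7.
  |p(1)| = 7.
Check: |p(1)| = 7 ≤ 13 = M_tri(1). ✓ Equality does not hold at z = 1 (the coefficients have mixed signs, so the terms do not all align in phase there).

M_tri(1) = 13; |p(1)| = 7; equality at z=1: no.


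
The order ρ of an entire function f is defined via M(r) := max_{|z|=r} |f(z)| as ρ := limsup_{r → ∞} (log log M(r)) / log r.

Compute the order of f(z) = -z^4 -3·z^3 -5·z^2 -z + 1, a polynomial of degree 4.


|f(z)| ≤ Σ|c_k|·r^k = O(r^4) as r → ∞. Polynomial growth is O(e^{r^ε}) for every ε > 0 (since r^4/e^{r^ε} → 0), so ρ ≤ ε for all ε > 0, i.e. ρ = 0. Every nonconstant polynomial has order 0.
Therefore ρ = 0.

Order ρ = 0.


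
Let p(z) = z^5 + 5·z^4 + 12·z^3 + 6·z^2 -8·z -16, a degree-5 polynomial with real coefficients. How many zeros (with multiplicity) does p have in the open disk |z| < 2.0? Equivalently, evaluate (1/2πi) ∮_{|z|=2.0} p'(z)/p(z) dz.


The zeros of p are: (-2 + 2i), (-2 - 2i), 1, (-1 + 1i), (-1 - 1i).
Their magnitudes are: 2.828, 2.828, 1, 1.414, 1.414.
Zeros with |z| < R = 2.0: 1, (-1 + 1i), (-1 - 1i).
Count = 3.
By the argument principle, (1/2πi) ∮_{|z|=R} p'(z)/p(z) dz equals exactly this count.

Number of zeros inside |z| < 2.0: 3.


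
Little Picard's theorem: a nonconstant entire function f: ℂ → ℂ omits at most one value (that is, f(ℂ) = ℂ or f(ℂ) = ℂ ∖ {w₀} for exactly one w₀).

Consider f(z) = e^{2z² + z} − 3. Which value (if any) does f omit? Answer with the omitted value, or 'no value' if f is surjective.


Little Picard bounds the complement of f(ℂ) to at most one point.
The exponent g(z) = 2z² + z is a nonconstant polynomial, hence surjective onto ℂ. So e^{g(z)} takes every value in {e^w : w ∈ ℂ} = ℂ ∖ {0}. Adding -3 shifts the range to ℂ ∖ {-3}. f omits exactly -3.

Omitted value: -3.


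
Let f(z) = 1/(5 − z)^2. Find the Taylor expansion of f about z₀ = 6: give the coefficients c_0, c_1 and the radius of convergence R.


Let w = z − z₀, so z = z₀ + w.
Then 5 − z = 5 − (z₀ + w) = (5 − z₀) − w = -1 − w.
f(z) = 1/(-1 − w)^2 = (1/(-1)^2) · (1 − w/(-1))^{−2}.
By the binomial series (1−u)^{−2} = Σ_{n≥0} C(n+1, 1) u^n for |u|<1, with u = w/(-1):
  c_n = C(n+1, 1) / (-1)^(n+2).
  c_0 = 1/(-1)^2 = 1.
  c_1 = 2/(-1)^3 = -2.
The series is valid for |w/d| < 1, i.e. |z − z₀| < |d|.
Radius of convergence: R = |5 − z₀| = |-1| = 1 (distance from z₀ to the singularity z = 5).

c_0 = 1, c_1 = -2; R = 1.


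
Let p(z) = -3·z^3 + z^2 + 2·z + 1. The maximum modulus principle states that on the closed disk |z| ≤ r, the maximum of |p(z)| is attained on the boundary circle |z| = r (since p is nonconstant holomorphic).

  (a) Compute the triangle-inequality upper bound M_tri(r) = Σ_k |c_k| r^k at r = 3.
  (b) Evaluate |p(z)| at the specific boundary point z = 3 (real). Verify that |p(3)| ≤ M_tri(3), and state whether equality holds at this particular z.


Coefficients: c_0 = 1, c_1 = 2, c_2 = 1, c_3 = -3. Radius r = 3.
Part (a). Triangle bound: M_tri(r) = Σ_k |c_k| r^k
  = |1|·3^0 + |2|·3^1 + |1|·3^2 + |-3|·3^3
  = 1 + 6 + 9 + 81 = 97.
This bounds M(r) := max_{|z|=r} |p(z)| from above; equality holds iff all terms c_k z^k can be made to align in phase at a single z on |z|=r.
Part (b). At z = 3 (real, on the circle |z| = r):
  p(3) = (1)·3^0 + (2)·3^1 + (1)·3^2 + (-3)·3^3 = -65.
  |p(3)| = 65.
Check: |p(3)| = 65 ≤ 97 = M_tri(3). ✓ Equality does not hold at z = 3 (the coefficients have mixed signs, so the terms do not all align in phase there).

M_tri(3) = 97; |p(3)| = 65; equality at z=3: no.


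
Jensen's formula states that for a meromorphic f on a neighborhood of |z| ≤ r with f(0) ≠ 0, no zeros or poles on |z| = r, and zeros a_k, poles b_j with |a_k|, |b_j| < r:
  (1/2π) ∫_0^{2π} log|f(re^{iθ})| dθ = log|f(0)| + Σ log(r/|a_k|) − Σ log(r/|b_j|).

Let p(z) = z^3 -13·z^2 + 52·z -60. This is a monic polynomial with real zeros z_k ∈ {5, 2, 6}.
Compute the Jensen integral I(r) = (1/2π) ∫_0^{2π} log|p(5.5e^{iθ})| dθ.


Zeros: 2, 5, 6; r = 5.5.
Inside |z| < r: 2, 5. Outside (|z| ≥ r): 6.
p(0) = -60, so log|p(0)| = log(60) = 4.0943.
Apply Jensen: I(r) = log|p(0)| + Σ_k log(r/|z_k|), summed over zeros inside |z| < r.
  log(r/|z_k|) for z_k = 5: log(5.5/5) = 0.0953
  log(r/|z_k|) for z_k = 2: log(5.5/2) = 1.0116
  Outside zeros (6) contribute nothing to the Jensen sum.
Sum over inside zeros: 1.1069.
I(r) = log|p(0)| + (inside sum) = 4.0943 + 1.1069 = 5.2013.
Note: since some zeros are outside |z| ≤ r, the simplified n·log(r) form does NOT apply — only the inside zeros contribute.

I(r) ≈ 5.2013.


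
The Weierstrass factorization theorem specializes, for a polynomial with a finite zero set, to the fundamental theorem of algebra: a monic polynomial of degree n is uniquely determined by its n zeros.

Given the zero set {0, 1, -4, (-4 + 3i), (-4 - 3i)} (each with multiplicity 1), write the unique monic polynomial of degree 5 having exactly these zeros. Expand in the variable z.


The polynomial is p(z) = ∏_{α ∈ S} (z − α), where S = {0, 1, -4, (-4 + 3i), (-4 - 3i)}.
Expanding the product yields: p(z) = z^5 + 11·z^4 + 45·z^3 + 43·z^2 -100·z.
Note conjugate pairs combine to real quadratics: (z − (-4+3i))(z − (-4−3i)) = z² + 8z + 25.
The resulting polynomial has degree 5 and real coefficients as required.

p(z) = z^5 + 11·z^4 + 45·z^3 + 43·z^2 -100·z.


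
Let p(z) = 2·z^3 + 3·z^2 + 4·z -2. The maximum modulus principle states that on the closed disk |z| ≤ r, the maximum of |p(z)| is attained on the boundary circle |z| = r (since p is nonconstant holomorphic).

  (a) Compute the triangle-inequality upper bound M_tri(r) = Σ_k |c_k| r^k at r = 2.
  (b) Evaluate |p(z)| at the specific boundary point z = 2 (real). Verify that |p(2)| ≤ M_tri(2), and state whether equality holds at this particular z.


Coefficients: c_0 = -2, c_1 = 4, c_2 = 3, c_3 = 2. Radius r = 2.
Part (a). Triangle bound: M_tri(r) = Σ_k |c_k| r^k
  = |-2|·2^0 + |4|·2^1 + |3|·2^2 + |2|·2^3
  = 2 + 8 + 12 + 16 = 38.
This bounds M(r) := max_{|z|=r} |p(z)| from above; equality holds iff all terms c_k z^k can be made to align in phase at a single z on |z|=r.
Part (b). At z = 2 (real, on the circle |z| = r):
  p(2) = (-2)·2^0 + (4)·2^1 + (3)·2^2 + (2)·2^3 = 34.
  |p(2)| = 34.
Check: |p(2)| = 34 ≤ 38 = M_tri(2). ✓ Equality does not hold at z = 2 (the coefficients have mixed signs, so the terms do not all align in phase there).

M_tri(2) = 38; |p(2)| = 34; equality at z=2: no.


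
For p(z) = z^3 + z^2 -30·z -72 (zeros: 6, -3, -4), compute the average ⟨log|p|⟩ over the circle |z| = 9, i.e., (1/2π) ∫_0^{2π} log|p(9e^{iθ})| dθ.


Zeros: -4, -3, 6; r = 9.
Inside |z| < r: -4, -3, 6. Outside (|z| ≥ r): ∅.
p(0) = -72, so log|p(0)| = log(72) = 4.2767.
Apply Jensen: I(r) = log|p(0)| + Σ_k log(r/|z_k|), summed over zeros inside |z| < r.
  log(r/|z_k|) for z_k = 6: log(9/6) = 0.4055
  log(r/|z_k|) for z_k = -3: log(9/3) = 1.0986
  log(r/|z_k|) for z_k = -4: log(9/4) = 0.8109
Sum over inside zeros: 2.3150.
I(r) = log|p(0)| + (inside sum) = 4.2767 + 2.3150 = 6.5917.
Closed form (all zeros inside, monic): I(r) = n·log(r) = 3·log(9) = 6.5917. ✓

I(r) ≈ 6.5917.


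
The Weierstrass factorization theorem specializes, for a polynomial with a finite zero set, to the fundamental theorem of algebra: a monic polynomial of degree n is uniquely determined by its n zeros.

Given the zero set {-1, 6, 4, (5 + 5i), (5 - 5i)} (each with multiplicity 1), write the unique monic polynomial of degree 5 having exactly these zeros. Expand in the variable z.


The polynomial is p(z) = ∏_{α ∈ S} (z − α), where S = {-1, 6, 4, (5 + 5i), (5 - 5i)}.
Expanding the product yields: p(z) = z^5 -19·z^4 + 154·z^3 -566·z^2 + 460·z + 1200.
Note conjugate pairs combine to real quadratics: (z − (5+5i))(z − (5−5i)) = z² − 10z + 50.
The resulting polynomial has degree 5 and real coefficients as required.

p(z) = z^5 -19·z^4 + 154·z^3 -566·z^2 + 460·z + 1200.


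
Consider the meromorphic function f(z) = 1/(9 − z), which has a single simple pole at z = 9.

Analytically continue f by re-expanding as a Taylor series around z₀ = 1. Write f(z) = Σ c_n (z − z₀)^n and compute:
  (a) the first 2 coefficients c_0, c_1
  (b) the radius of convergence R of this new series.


Let w = z − z₀, so z = z₀ + w.
Then 9 − z = 9 − (z₀ + w) = (9 − z₀) − w = 8 − w.
f(z) = 1/(8 − w) = (1/(8)) · 1/(1 − w/(8)) = Σ_{n≥0} w^n / (8)^(n+1).
So c_n = 1/(8)^(n+1):
  c_0 = 1/(8)^1 = 1/8.
  c_1 = 1/(8)^2 = 1/64.
The series is valid for |w/d| < 1, i.e. |z − z₀| < |d|.
Radius of convergence: R = |9 − z₀| = |8| = 8 (distance from z₀ to the singularity z = 9).

c_0 = 1/8, c_1 = 1/64; R = 8.


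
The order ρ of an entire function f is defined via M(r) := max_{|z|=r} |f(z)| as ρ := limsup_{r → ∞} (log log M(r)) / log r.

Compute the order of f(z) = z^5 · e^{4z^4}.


M(r) = max_{|z|=r} |1|·|z|^5·|e^{4z^4}| = 1·r^5 · e^{4r^4} (the factors attain their maxima compatibly on |z|=r). Then log M(r) = log 1 + 5·log r + 4r^4, dominated by the last term, so log log M(r) ~ 4·log r. The polynomial factor 1z^5 contributes only a log r term and does not affect the order. ρ = 4.
Therefore ρ = 4.

Order ρ = 4.


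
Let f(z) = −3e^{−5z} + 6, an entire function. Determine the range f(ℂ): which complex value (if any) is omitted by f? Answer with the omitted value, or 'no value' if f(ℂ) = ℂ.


Little Picard bounds the complement of f(ℂ) to at most one point.
e^{−5z} is never zero on ℂ, so -3·e^{−5z} takes every value in ℂ ∖ {0}. Adding 6 shifts the range to ℂ ∖ {6}. Thus f omits exactly the value 6.

Omitted value: 6.


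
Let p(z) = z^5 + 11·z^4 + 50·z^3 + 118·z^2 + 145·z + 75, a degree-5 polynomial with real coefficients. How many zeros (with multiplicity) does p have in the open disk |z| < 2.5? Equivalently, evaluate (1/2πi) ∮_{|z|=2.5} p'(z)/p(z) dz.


The zeros of p are: -3, (-2 + 1i), (-2 - 1i), (-2 + 1i), (-2 - 1i).
Their magnitudes are: 3, 2.236, 2.236, 2.236, 2.236.
Zeros with |z| < R = 2.5: (-2 + 1i), (-2 - 1i), (-2 + 1i), (-2 - 1i).
Count = 4.
By the argument principle, (1/2πi) ∮_{|z|=R} p'(z)/p(z) dz equals exactly this count.

Number of zeros inside |z| < 2.5: 4.


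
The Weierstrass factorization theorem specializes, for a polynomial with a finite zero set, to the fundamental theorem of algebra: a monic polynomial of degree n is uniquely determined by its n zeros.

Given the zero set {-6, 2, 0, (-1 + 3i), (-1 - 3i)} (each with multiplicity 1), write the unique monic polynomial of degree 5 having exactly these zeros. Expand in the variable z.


The polynomial is p(z) = ∏_{α ∈ S} (z − α), where S = {-6, 2, 0, (-1 + 3i), (-1 - 3i)}.
Expanding the product yields: p(z) = z^5 + 6·z^4 + 6·z^3 + 16·z^2 -120·z.
Note conjugate pairs combine to real quadratics: (z − (-1+3i))(z − (-1−3i)) = z² + 2z + 10.
The resulting polynomial has degree 5 and real coefficients as required.

p(z) = z^5 + 6·z^4 + 6·z^3 + 16·z^2 -120·z.


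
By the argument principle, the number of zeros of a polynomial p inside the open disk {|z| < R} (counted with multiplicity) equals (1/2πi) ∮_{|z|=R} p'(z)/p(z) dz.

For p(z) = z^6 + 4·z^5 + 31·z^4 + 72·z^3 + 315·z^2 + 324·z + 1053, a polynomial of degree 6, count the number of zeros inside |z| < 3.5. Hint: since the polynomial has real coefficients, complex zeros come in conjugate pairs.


The zeros of p are: (-2 + 3i), (-2 - 3i), (0 + 3i), (0 - 3i), (0 + 3i), (0 - 3i).
Their magnitudes are: 3.606, 3.606, 3, 3, 3, 3.
Zeros with |z| < R = 3.5: (0 + 3i), (0 - 3i), (0 + 3i), (0 - 3i).
Count = 4.
By the argument principle, (1/2πi) ∮_{|z|=R} p'(z)/p(z) dz equals exactly this count.

Number of zeros inside |z| < 3.5: 4.


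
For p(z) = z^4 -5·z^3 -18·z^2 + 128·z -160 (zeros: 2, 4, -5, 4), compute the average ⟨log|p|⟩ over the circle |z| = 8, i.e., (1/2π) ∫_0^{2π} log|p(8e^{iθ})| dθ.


Zeros: -5, 2, 4, 4; r = 8.
Inside |z| < r: -5, 2, 4, 4. Outside (|z| ≥ r): ∅.
p(0) = -160, so log|p(0)| = log(160) = 5.0752.
Apply Jensen: I(r) = log|p(0)| + Σ_k log(r/|z_k|), summed over zeros inside |z| < r.
  log(r/|z_k|) for z_k = 2: log(8/2) = 1.3863
  log(r/|z_k|) for z_k = 4: log(8/4) = 0.6931
  log(r/|z_k|) for z_k = -5: log(8/5) = 0.4700
  log(r/|z_k|) for z_k = 4: log(8/4) = 0.6931
Sum over inside zeros: 3.2426.
I(r) = log|p(0)| + (inside sum) = 5.0752 + 3.2426 = 8.3178.
Closed form (all zeros inside, monic): I(r) = n·log(r) = 4·log(8) = 8.3178. ✓

I(r) ≈ 8.3178.


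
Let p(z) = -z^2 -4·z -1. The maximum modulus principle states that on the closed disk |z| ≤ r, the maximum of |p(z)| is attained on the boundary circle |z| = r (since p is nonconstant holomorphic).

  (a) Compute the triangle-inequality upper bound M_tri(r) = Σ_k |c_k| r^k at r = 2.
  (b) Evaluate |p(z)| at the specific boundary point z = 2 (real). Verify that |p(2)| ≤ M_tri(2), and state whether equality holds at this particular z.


Coefficients: c_0 = -1, c_1 = -4, c_2 = -1. Radius r = 2.
Part (a). Triangle bound: M_tri(r) = Σ_k |c_k| r^k
  = |-1|·2^0 + |-4|·2^1 + |-1|·2^2
  = 1 + 8 + 4 = 13.
This bounds M(r) := max_{|z|=r} |p(z)| from above; equality holds iff all terms c_k z^k can be made to align in phase at a single z on |z|=r.
Part (b). At z = 2 (real, on the circle |z| = r):
  p(2) = (-1)·2^0 + (-4)·2^1 + (-1)·2^2 = -13.
  |p(2)| = 13.
Since all nonzero coefficients share the same sign, |p(2)| = 13 = M_tri(2); the triangle bound is attained at z = 2, so in fact M(r) = 13.

M_tri(2) = 13; |p(2)| = 13; equality at z=2: yes.


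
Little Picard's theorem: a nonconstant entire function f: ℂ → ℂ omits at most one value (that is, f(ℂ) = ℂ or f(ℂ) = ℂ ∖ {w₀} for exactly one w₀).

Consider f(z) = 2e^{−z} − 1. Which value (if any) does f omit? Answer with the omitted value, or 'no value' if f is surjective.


Little Picard bounds the complement of f(ℂ) to at most one point.
e^{−z} is never zero on ℂ, so 2·e^{−z} takes every value in ℂ ∖ {0}. Adding -1 shifts the range to ℂ ∖ {-1}. Thus f omits exactly the value -1.

Omitted value: -1.


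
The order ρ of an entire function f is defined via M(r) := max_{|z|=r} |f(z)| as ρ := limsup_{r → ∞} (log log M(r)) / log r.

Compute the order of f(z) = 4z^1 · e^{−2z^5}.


M(r) = max_{|z|=r} |4|·|z|^1·|e^{−2z^5}| = 4·r^1 · e^{2r^5} (the factors attain their maxima compatibly on |z|=r). Then log M(r) = log 4 + 1·log r + 2r^5, dominated by the last term, so log log M(r) ~ 5·log r. The polynomial factor 4z^1 contributes only a log r term and does not affect the order. ρ = 5.
Therefore ρ = 5.

Order ρ = 5.


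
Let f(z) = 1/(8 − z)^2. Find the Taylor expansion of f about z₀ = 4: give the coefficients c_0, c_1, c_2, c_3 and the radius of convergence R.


Let w = z − z₀, so z = z₀ + w.
Then 8 − z = 8 − (z₀ + w) = (8 − z₀) − w = 4 − w.
f(z) = 1/(4 − w)^2 = (1/(4)^2) · (1 − w/(4))^{−2}.
By the binomial series (1−u)^{−2} = Σ_{n≥0} C(n+1, 1) u^n for |u|<1, with u = w/(4):
  c_n = C(n+1, 1) / (4)^(n+2).
  c_0 = 1/(4)^2 = 1/16.
  c_1 = 2/(4)^3 = 1/32.
  c_2 = 3/(4)^4 = 3/256.
  c_3 = 4/(4)^5 = 1/256.
The series is valid for |w/d| < 1, i.e. |z − z₀| < |d|.
Radius of convergence: R = |8 − z₀| = |4| = 4 (distance from z₀ to the singularity z = 8).

c_0 = 1/16, c_1 = 1/32, c_2 = 3/256, c_3 = 1/256; R = 4.


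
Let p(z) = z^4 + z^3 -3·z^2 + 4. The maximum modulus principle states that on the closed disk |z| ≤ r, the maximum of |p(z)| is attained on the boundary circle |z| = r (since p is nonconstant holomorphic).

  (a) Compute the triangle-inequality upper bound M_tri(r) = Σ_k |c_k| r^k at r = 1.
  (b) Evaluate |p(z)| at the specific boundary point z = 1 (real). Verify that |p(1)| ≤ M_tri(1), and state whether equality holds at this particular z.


Coefficients: c_0 = 4, c_1 = 0, c_2 = -3, c_3 = 1, c_4 = 1. Radius r = 1.
Part (a). Triangle bound: M_tri(r) = Σ_k |c_k| r^k
  = |4|·1^0 + |0|·1^1 + |-3|·1^2 + |1|·1^3 + |1|·1^4
  = 4 + 0 + 3 + 1 + 1 = 9.
This bounds M(r) := max_{|z|=r} |p(z)| from above; equality holds iff all terms c_k z^k can be made to align in phase at a single z on |z|=r.
Part (b). At z = 1 (real, on the circle |z| = r):
  p(1) = (4)·1^0 + (0)·1^1 + (-3)·1^2 + (1)·1^3 + (1)·1^4 = 3.
  |p(1)| = 3.
Check: |p(1)| = 3 ≤ 9 = M_tri(1). ✓ Equality does not hold at z = 1 (the coefficients have mixed signs, so the terms do not all align in phase there).

M_tri(1) = 9; |p(1)| = 3; equality at z=1: no.


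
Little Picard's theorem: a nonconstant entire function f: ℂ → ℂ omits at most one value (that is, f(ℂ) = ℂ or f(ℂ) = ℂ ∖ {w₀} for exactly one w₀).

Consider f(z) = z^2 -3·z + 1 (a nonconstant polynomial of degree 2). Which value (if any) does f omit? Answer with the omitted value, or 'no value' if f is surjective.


Little Picard bounds the complement of f(ℂ) to at most one point.
For every w ∈ ℂ, the equation p(z) − w = 0 is a nonconstant polynomial in z and hence has at least one root by the fundamental theorem of algebra. So p is surjective onto ℂ, omitting no value.

Omitted value: no value.


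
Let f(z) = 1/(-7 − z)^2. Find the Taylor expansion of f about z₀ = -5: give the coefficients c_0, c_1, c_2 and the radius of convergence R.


Let w = z − z₀, so z = z₀ + w.
Then -7 − z = -7 − (z₀ + w) = (-7 − z₀) − w = -2 − w.
f(z) = 1/(-2 − w)^2 = (1/(-2)^2) · (1 − w/(-2))^{−2}.
By the binomial series (1−u)^{−2} = Σ_{n≥0} C(n+1, 1) u^n for |u|<1, with u = w/(-2):
  c_n = C(n+1, 1) / (-2)^(n+2).
  c_0 = 1/(-2)^2 = 1/4.
  c_1 = 2/(-2)^3 = -1/4.
  c_2 = 3/(-2)^4 = 3/16.
The series is valid for |w/d| < 1, i.e. |z − z₀| < |d|.
Radius of convergence: R = |-7 − z₀| = |-2| = 2 (distance from z₀ to the singularity z = -7).

c_0 = 1/4, c_1 = -1/4, c_2 = 3/16; R = 2.


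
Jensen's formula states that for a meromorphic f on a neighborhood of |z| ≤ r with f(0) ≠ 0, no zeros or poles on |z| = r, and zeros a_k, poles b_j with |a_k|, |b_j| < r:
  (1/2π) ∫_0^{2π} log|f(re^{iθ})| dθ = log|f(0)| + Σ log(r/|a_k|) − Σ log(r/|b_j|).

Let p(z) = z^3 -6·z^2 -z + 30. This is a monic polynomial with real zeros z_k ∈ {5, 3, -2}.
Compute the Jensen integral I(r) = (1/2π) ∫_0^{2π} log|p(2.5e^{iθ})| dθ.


Zeros: -2, 3, 5; r = 2.5.
Inside |z| < r: -2. Outside (|z| ≥ r): 3, 5.
p(0) = 30, so log|p(0)| = log(30) = 3.4012.
Apply Jensen: I(r) = log|p(0)| + Σ_k log(r/|z_k|), summed over zeros inside |z| < r.
  log(r/|z_k|) for z_k = -2: log(2.5/2) = 0.2231
  Outside zeros (3, 5) contribute nothing to the Jensen sum.
Sum over inside zeros: 0.2231.
I(r) = log|p(0)| + (inside sum) = 3.4012 + 0.2231 = 3.6243.
Note: since some zeros are outside |z| ≤ r, the simplified n·log(r) form does NOT apply — only the inside zeros contribute.

I(r) ≈ 3.6243.


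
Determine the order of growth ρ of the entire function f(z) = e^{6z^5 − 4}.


|e^{6z^5 − 4}| = e^{Re(6·z^5) + -4} ≤ e^{6|z|^5 + -4} = e^{6r^5 + -4} on |z| = r, so ρ ≤ 5. Choosing z on |z|=r so that 6·z^5 is real positive (always possible by picking arg z appropriately) gives |f(z)| = e^{6r^5 + -4}, matching the bound. The additive constant -4 does not affect log log M(r) ~ 5·log r. Hence ρ = 5.
Therefore ρ = 5.

Order ρ = 5.


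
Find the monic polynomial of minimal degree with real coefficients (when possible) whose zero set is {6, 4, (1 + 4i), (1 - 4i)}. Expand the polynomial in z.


The polynomial is p(z) = ∏_{α ∈ S} (z − α), where S = {6, 4, (1 + 4i), (1 - 4i)}.
Expanding the product yields: p(z) = z^4 -12·z^3 + 61·z^2 -218·z + 408.
Note conjugate pairs combine to real quadratics: (z − (1+4i))(z − (1−4i)) = z² − 2z + 17.
The resulting polynomial has degree 4 and real coefficients as required.

p(z) = z^4 -12·z^3 + 61·z^2 -218·z + 408.


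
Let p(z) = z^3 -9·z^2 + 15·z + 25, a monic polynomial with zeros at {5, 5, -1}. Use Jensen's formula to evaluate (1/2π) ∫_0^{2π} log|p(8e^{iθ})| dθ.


Zeros: -1, 5, 5; r = 8.
Inside |z| < r: -1, 5, 5. Outside (|z| ≥ r): ∅.
p(0) = 25, so log|p(0)| = log(25) = 3.2189.
Apply Jensen: I(r) = log|p(0)| + Σ_k log(r/|z_k|), summed over zeros inside |z| < r.
  log(r/|z_k|) for z_k = 5: log(8/5) = 0.4700
  log(r/|z_k|) for z_k = 5: log(8/5) = 0.4700
  log(r/|z_k|) for z_k = -1: log(8/1) = 2.0794
Sum over inside zeros: 3.0194.
I(r) = log|p(0)| + (inside sum) = 3.2189 + 3.0194 = 6.2383.
Closed form (all zeros inside, monic): I(r) = n·log(r) = 3·log(8) = 6.2383. ✓

I(r) ≈ 6.2383.


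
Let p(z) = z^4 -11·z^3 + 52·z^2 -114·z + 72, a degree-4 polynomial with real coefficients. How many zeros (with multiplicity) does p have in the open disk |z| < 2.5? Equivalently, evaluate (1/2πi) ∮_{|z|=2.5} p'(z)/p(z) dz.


The zeros of p are: (3 + 3i), (3 - 3i), 1, 4.
Their magnitudes are: 4.243, 4.243, 1, 4.
Zeros with |z| < R = 2.5: 1.
Count = 1.
By the argument principle, (1/2πi) ∮_{|z|=R} p'(z)/p(z) dz equals exactly this count.

Number of zeros inside |z| < 2.5: 1.


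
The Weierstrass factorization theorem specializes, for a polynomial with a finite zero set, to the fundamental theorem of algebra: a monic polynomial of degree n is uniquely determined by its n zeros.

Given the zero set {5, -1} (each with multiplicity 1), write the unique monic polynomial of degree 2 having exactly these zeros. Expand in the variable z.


The polynomial is p(z) = ∏_{α ∈ S} (z − α), where S = {5, -1}.
Expanding the product yields: p(z) = z^2 -4·z -5.
The resulting polynomial has degree 2 and real coefficients as required.

p(z) = z^2 -4·z -5.


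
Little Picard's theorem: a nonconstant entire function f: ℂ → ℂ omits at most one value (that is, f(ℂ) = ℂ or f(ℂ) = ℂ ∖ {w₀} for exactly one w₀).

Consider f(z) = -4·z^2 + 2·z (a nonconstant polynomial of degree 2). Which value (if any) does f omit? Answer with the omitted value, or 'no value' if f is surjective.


Little Picard bounds the complement of f(ℂ) to at most one point.
For every w ∈ ℂ, the equation p(z) − w = 0 is a nonconstant polynomial in z and hence has at least one root by the fundamental theorem of algebra. So p is surjective onto ℂ, omitting no value.

Omitted value: no value.


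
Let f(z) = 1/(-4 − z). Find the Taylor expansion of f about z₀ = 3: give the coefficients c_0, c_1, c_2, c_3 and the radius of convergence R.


Let w = z − z₀, so z = z₀ + w.
Then -4 − z = -4 − (z₀ + w) = (-4 − z₀) − w = -7 − w.
f(z) = 1/(-7 − w) = (1/(-7)) · 1/(1 − w/(-7)) = Σ_{n≥0} w^n / (-7)^(n+1).
So c_n = 1/(-7)^(n+1):
  c_0 = 1/(-7)^1 = -1/7.
  c_1 = 1/(-7)^2 = 1/49.
  c_2 = 1/(-7)^3 = -1/343.
  c_3 = 1/(-7)^4 = 1/2401.
The series is valid for |w/d| < 1, i.e. |z − z₀| < |d|.
Radius of convergence: R = |-4 − z₀| = |-7| = 7 (distance from z₀ to the singularity z = -4).

c_0 = -1/7, c_1 = 1/49, c_2 = -1/343, c_3 = 1/2401; R = 7.


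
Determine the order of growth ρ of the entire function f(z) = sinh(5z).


sinh(w) is a linear combination of e^{iw} and e^{−iw} (or e^w, e^{−w} in the hyperbolic case), so |sinh(w)| ≤ e^{|w|}. With w = 5z, |w| ≤ 5|z| + 0 = 5r + 0 on |z| = r, giving M(r) ≤ e^{5r + 0}, so ρ ≤ 1. On a suitable ray (z = it for sin/cos; z = t for sinh/cosh, t real → ∞), |sinh(5z)| grows like e^{5|t|}/2, so ρ ≥ 1. Hence ρ = 1.
Therefore ρ = 1.

Order ρ = 1.


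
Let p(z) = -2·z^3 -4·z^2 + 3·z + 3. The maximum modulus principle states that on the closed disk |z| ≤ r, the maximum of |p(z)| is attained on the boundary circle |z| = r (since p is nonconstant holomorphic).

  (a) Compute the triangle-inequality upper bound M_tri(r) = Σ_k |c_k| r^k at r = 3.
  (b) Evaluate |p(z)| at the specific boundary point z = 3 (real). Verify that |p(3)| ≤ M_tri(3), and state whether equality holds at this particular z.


Coefficients: c_0 = 3, c_1 = 3, c_2 = -4, c_3 = -2. Radius r = 3.
Part (a). Triangle bound: M_tri(r) = Σ_k |c_k| r^k
  = |3|·3^0 + |3|·3^1 + |-4|·3^2 + |-2|·3^3
  = 3 + 9 + 36 + 54 = 102.
This bounds M(r) := max_{|z|=r} |p(z)| from above; equality holds iff all terms c_k z^k can be made to align in phase at a single z on |z|=r.
Part (b). At z = 3 (real, on the circle |z| = r):
  p(3) = (3)·3^0 + (3)·3^1 + (-4)·3^2 + (-2)·3^3 = -78.
  |p(3)| = 78.
Check: |p(3)| = 78 ≤ 102 = M_tri(3). ✓ Equality does not hold at z = 3 (the coefficients have mixed signs, so the terms do not all align in phase there).

M_tri(3) = 102; |p(3)| = 78; equality at z=3: no.


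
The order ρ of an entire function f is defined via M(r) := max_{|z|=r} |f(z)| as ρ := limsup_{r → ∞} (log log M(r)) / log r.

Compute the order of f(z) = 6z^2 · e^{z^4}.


M(r) = max_{|z|=r} |6|·|z|^2·|e^{z^4}| = 6·r^2 · e^{1r^4} (the factors attain their maxima compatibly on |z|=r). Then log M(r) = log 6 + 2·log r + 1r^4, dominated by the last term, so log log M(r) ~ 4·log r. The polynomial factor 6z^2 contributes only a log r term and does not affect the order. ρ = 4.
Therefore ρ = 4.

Order ρ = 4.


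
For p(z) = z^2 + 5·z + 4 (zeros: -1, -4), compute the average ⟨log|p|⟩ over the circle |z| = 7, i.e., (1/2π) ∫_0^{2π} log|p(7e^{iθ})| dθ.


Zeros: -4, -1; r = 7.
Inside |z| < r: -4, -1. Outside (|z| ≥ r): ∅.
p(0) = 4, so log|p(0)| = log(4) = 1.3863.
Apply Jensen: I(r) = log|p(0)| + Σ_k log(r/|z_k|), summed over zeros inside |z| < r.
  log(r/|z_k|) for z_k = -1: log(7/1) = 1.9459
  log(r/|z_k|) for z_k = -4: log(7/4) = 0.5596
Sum over inside zeros: 2.5055.
I(r) = log|p(0)| + (inside sum) = 1.3863 + 2.5055 = 3.8918.
Closed form (all zeros inside, monic): I(r) = n·log(r) = 2·log(7) = 3.8918. ✓

I(r) ≈ 3.8918.


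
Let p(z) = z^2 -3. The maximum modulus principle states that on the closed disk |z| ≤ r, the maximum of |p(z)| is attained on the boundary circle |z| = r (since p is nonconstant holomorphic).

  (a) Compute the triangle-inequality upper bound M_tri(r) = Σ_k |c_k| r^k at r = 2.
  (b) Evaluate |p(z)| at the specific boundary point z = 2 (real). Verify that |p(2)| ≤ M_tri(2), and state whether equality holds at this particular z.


Coefficients: c_0 = -3, c_1 = 0, c_2 = 1. Radius r = 2.
Part (a). Triangle bound: M_tri(r) = Σ_k |c_k| r^k
  = |-3|·2^0 + |0|·2^1 + |1|·2^2
  = 3 + 0 + 4 = 7.
This bounds M(r) := max_{|z|=r} |p(z)| from above; equality holds iff all terms c_k z^k can be made to align in phase at a single z on |z|=r.
Part (b). At z = 2 (real, on the circle |z| = r):
  p(2) = (-3)·2^0 + (0)·2^1 + (1)·2^2 = 1.
  |p(2)| = 1.
Check: |p(2)| = 1 ≤ 7 = M_tri(2). ✓ Equality does not hold at z = 2 (the coefficients have mixed signs, so the terms do not all align in phase there).

M_tri(2) = 7; |p(2)| = 1; equality at z=2: no.


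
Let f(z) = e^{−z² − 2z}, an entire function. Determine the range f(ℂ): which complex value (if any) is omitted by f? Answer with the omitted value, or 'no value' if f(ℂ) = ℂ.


Little Picard bounds the complement of f(ℂ) to at most one point.
The exponent g(z) = −z² − 2z is a nonconstant polynomial, hence surjective onto ℂ. So e^{g(z)} takes every value in {e^w : w ∈ ℂ} = ℂ ∖ {0}. Adding 0 shifts the range to ℂ ∖ {0}. f omits exactly 0.

Omitted value: 0.


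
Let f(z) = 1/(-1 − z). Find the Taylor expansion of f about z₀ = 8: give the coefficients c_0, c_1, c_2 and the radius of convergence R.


Let w = z − z₀, so z = z₀ + w.
Then -1 − z = -1 − (z₀ + w) = (-1 − z₀) − w = -9 − w.
f(z) = 1/(-9 − w) = (1/(-9)) · 1/(1 − w/(-9)) = Σ_{n≥0} w^n / (-9)^(n+1).
So c_n = 1/(-9)^(n+1):
  c_0 = 1/(-9)^1 = -1/9.
  c_1 = 1/(-9)^2 = 1/81.
  c_2 = 1/(-9)^3 = -1/729.
The series is valid for |w/d| < 1, i.e. |z − z₀| < |d|.
Radius of convergence: R = |-1 − z₀| = |-9| = 9 (distance from z₀ to the singularity z = -1).

c_0 = -1/9, c_1 = 1/81, c_2 = -1/729; R = 9.


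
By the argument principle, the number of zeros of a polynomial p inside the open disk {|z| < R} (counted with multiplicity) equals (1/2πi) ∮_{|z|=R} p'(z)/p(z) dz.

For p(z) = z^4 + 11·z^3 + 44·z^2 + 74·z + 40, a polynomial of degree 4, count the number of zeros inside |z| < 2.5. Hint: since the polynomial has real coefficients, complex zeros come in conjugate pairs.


The zeros of p are: -4, -1, (-3 + 1i), (-3 - 1i).
Their magnitudes are: 4, 1, 3.162, 3.162.
Zeros with |z| < R = 2.5: -1.
Count = 1.
By the argument principle, (1/2πi) ∮_{|z|=R} p'(z)/p(z) dz equals exactly this count.

Number of zeros inside |z| < 2.5: 1.


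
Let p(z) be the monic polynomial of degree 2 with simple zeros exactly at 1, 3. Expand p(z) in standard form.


The polynomial is p(z) = ∏_{α ∈ S} (z − α), where S = {1, 3}.
Expanding the product yields: p(z) = z^2 -4·z + 3.
The resulting polynomial has degree 2 and real coefficients as required.

p(z) = z^2 -4·z + 3.


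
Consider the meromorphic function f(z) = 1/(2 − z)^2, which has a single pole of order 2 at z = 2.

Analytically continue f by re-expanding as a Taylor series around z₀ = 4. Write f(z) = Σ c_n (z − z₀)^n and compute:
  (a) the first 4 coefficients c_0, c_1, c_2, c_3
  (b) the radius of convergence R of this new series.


Let w = z − z₀, so z = z₀ + w.
Then 2 − z = 2 − (z₀ + w) = (2 − z₀) − w = -2 − w.
f(z) = 1/(-2 − w)^2 = (1/(-2)^2) · (1 − w/(-2))^{−2}.
By the binomial series (1−u)^{−2} = Σ_{n≥0} C(n+1, 1) u^n for |u|<1, with u = w/(-2):
  c_n = C(n+1, 1) / (-2)^(n+2).
  c_0 = 1/(-2)^2 = 1/4.
  c_1 = 2/(-2)^3 = -1/4.
  c_2 = 3/(-2)^4 = 3/16.
  c_3 = 4/(-2)^5 = -1/8.
The series is valid for |w/d| < 1, i.e. |z − z₀| < |d|.
Radius of convergence: R = |2 − z₀| = |-2| = 2 (distance from z₀ to the singularity z = 2).

c_0 = 1/4, c_1 = -1/4, c_2 = 3/16, c_3 = -1/8; R = 2.


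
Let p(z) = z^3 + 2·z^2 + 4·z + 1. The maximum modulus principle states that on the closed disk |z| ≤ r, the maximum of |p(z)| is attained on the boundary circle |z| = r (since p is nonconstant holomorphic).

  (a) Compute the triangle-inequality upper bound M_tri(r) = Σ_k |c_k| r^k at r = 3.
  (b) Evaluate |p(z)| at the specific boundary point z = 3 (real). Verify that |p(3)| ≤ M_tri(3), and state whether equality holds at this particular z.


Coefficients: c_0 = 1, c_1 = 4, c_2 = 2, c_3 = 1. Radius r = 3.
Part (a). Triangle bound: M_tri(r) = Σ_k |c_k| r^k
  = |1|·3^0 + |4|·3^1 + |2|·3^2 + |1|·3^3
  = 1 + 12 + 18 + 27 = 58.
This bounds M(r) := max_{|z|=r} |p(z)| from above; equality holds iff all terms c_k z^k can be made to align in phase at a single z on |z|=r.
Part (b). At z = 3 (real, on the circle |z| = r):
  p(3) = (1)·3^0 + (4)·3^1 + (2)·3^2 + (1)·3^3 = 58.
  |p(3)| = 58.
Since all nonzero coefficients share the same sign, |p(3)| = 58 = M_tri(3); the triangle bound is attained at z = 3, so in fact M(r) = 58.

M_tri(3) = 58; |p(3)| = 58; equality at z=3: yes.


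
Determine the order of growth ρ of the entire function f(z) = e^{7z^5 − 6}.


|e^{7z^5 − 6}| = e^{Re(7·z^5) + -6} ≤ e^{7|z|^5 + -6} = e^{7r^5 + -6} on |z| = r, so ρ ≤ 5. Choosing z on |z|=r so that 7·z^5 is real positive (always possible by picking arg z appropriately) gives |f(z)| = e^{7r^5 + -6}, matching the bound. The additive constant -6 does not affect log log M(r) ~ 5·log r. Hence ρ = 5.
Therefore ρ = 5.

Order ρ = 5.


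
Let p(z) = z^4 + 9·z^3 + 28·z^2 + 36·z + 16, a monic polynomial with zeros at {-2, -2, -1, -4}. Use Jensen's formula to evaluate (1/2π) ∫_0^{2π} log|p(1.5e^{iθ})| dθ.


Zeros: -4, -2, -2, -1; r = 1.5.
Inside |z| < r: -1. Outside (|z| ≥ r): -4, -2, -2.
p(0) = 16, so log|p(0)| = log(16) = 2.7726.
Apply Jensen: I(r) = log|p(0)| + Σ_k log(r/|z_k|), summed over zeros inside |z| < r.
  log(r/|z_k|) for z_k = -1: log(1.5/1) = 0.4055
  Outside zeros (-4, -2, -2) contribute nothing to the Jensen sum.
Sum over inside zeros: 0.4055.
I(r) = log|p(0)| + (inside sum) = 2.7726 + 0.4055 = 3.1781.
Note: since some zeros are outside |z| ≤ r, the simplified n·log(r) form does NOT apply — only the inside zeros contribute.

I(r) ≈ 3.1781.


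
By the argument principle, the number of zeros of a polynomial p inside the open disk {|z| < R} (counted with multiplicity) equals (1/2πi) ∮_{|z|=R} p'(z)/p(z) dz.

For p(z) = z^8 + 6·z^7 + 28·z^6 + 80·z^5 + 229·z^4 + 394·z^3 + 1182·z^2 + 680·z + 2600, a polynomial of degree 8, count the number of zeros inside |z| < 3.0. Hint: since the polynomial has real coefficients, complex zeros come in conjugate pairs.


The zeros of p are: (0 + 2i), (0 - 2i), (1 + 2i), (1 - 2i), (-1 + 3i), (-1 - 3i), (-3 + 2i), (-3 - 2i).
Their magnitudes are: 2, 2, 2.236, 2.236, 3.162, 3.162, 3.606, 3.606.
Zeros with |z| < R = 3.0: (0 + 2i), (0 - 2i), (1 + 2i), (1 - 2i).
Count = 4.
By the argument principle, (1/2πi) ∮_{|z|=R} p'(z)/p(z) dz equals exactly this count.

Number of zeros inside |z| < 3.0: 4.


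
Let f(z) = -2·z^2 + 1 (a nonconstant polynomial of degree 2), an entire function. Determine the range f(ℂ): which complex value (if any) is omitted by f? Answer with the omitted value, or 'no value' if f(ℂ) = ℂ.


Little Picard bounds the complement of f(ℂ) to at most one point.
For every w ∈ ℂ, the equation p(z) − w = 0 is a nonconstant polynomial in z and hence has at least one root by the fundamental theorem of algebra. So p is surjective onto ℂ, omitting no value.

Omitted value: no value.


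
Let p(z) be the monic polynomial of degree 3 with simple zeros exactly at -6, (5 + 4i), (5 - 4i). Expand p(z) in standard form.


The polynomial is p(z) = ∏_{α ∈ S} (z − α), where S = {-6, (5 + 4i), (5 - 4i)}.
Expanding the product yields: p(z) = z^3 -4·z^2 -19·z + 246.
Note conjugate pairs combine to real quadratics: (z − (5+4i))(z − (5−4i)) = z² − 10z + 41.
The resulting polynomial has degree 3 and real coefficients as required.

p(z) = z^3 -4·z^2 -19·z + 246.


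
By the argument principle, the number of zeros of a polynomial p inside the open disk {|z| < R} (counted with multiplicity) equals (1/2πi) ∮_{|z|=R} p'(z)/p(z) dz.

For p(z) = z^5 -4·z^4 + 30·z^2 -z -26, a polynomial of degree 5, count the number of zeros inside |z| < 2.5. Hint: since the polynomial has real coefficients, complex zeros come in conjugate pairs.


The zeros of p are: (3 + 2i), (3 - 2i), -1, 1, -2.
Their magnitudes are: 3.606, 3.606, 1, 1, 2.
Zeros with |z| < R = 2.5: -1, 1, -2.
Count = 3.
By the argument principle, (1/2πi) ∮_{|z|=R} p'(z)/p(z) dz equals exactly this count.

Number of zeros inside |z| < 2.5: 3.


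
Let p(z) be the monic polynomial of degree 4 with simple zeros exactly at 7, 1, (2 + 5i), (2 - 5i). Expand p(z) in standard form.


The polynomial is p(z) = ∏_{α ∈ S} (z − α), where S = {7, 1, (2 + 5i), (2 - 5i)}.
Expanding the product yields: p(z) = z^4 -12·z^3 + 68·z^2 -260·z + 203.
Note conjugate pairs combine to real quadratics: (z − (2+5i))(z − (2−5i)) = z² − 4z + 29.
The resulting polynomial has degree 4 and real coefficients as required.

p(z) = z^4 -12·z^3 + 68·z^2 -260·z + 203.
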